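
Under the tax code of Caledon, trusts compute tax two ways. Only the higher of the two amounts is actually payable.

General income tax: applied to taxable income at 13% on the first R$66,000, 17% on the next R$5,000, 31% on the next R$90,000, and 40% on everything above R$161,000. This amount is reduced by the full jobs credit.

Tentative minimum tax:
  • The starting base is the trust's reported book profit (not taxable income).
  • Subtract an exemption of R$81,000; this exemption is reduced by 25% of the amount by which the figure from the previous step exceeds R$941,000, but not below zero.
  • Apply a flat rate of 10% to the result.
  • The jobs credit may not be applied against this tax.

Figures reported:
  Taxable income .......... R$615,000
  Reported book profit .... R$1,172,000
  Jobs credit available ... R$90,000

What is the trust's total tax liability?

R$128,930

Tentative minimum tax:
  Base (reported book profit): R$1,172,000
  Exemption: R$81,000 − 25% × (R$1,172,000 − R$941,000) = R$81,000 − R$57,750 = R$23,250
  Base: R$1,172,000 − R$23,250 = R$1,148,750
  R$1,148,750 × 10% = R$114,875

General income tax:
  R$66,000 × 13% = R$8,580
  R$5,000 × 17% = R$850
  R$90,000 × 31% = R$27,900
  R$454,000 × 40% = R$181,600
  → R$218,930
  Less jobs credit R$90,000 → R$128,930

R$128,930 > R$114,875, so the general income tax governs.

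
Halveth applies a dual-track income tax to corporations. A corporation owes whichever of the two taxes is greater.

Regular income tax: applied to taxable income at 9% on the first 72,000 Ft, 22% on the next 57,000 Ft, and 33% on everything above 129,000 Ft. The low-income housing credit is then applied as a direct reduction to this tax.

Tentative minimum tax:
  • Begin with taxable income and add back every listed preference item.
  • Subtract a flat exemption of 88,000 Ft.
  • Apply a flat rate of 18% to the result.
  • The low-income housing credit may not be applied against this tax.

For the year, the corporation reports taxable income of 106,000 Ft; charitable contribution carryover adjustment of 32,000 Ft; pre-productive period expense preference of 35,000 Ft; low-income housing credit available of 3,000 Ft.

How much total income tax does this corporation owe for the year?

15,300 Ft

Regular income tax:
  72,000 Ft × 9% = 6,480 Ft
  34,000 Ft × 22% = 7,480 Ft
  → 13,960 Ft
  Less low-income housing credit 3,000 Ft → 10,960 Ft

Tentative minimum tax:
  Adjusted income: 106,000 Ft + 32,000 Ft + 35,000 Ft = 173,000 Ft
  Less exemption 88,000 Ft → base 85,000 Ft
  85,000 Ft × 18% = 15,300 Ft

15,300 Ft > 10,960 Ft, so the tentative minimum tax is the binding amount.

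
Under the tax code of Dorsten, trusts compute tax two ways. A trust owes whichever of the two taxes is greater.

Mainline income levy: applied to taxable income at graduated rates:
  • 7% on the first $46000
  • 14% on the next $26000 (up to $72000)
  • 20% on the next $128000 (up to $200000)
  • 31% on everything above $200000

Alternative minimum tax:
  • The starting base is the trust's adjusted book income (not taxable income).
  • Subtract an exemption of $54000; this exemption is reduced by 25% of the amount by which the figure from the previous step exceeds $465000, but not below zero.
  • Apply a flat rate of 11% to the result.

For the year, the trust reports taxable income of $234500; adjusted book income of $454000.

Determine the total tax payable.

Mainline income levy:
  $46000 × 7% = $3220
  $26000 × 14% = $3640
  $128000 × 20% = $25600
  $34500 × 31% = $10695
  → $43155

Alternative minimum tax:
  Base (adjusted book income): $454000
  Exemption: $454000 ≤ $465000, so full $54000 applies
  Base: $454000 − $54000 = $400000
  $400000 × 11% = $44000

$44000 > $43155, so the alternative minimum tax is the binding amount.

$44000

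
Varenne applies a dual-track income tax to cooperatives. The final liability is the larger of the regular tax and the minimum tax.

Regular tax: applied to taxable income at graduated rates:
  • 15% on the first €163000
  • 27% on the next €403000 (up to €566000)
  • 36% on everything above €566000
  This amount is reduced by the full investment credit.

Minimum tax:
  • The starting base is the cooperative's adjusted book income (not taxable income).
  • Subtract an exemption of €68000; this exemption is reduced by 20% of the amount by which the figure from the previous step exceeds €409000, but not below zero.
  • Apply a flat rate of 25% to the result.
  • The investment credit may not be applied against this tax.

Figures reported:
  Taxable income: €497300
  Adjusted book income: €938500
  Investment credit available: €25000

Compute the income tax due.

Regular tax:
  €163000 × 15% = €24450
  €334300 × 27% = €90261
  → €114711
  Less investment credit €25000 → €89711

Minimum tax:
  Base (adjusted book income): €938500
  Exemption: 20% × (€938500 − €409000) = €105900 ≥ €68000, so the exemption is fully phased out
  Base: €938500 − €0 = €938500
  €938500 × 25% = €234625

€234625 > €89711, so the minimum tax is the binding amount.

€234625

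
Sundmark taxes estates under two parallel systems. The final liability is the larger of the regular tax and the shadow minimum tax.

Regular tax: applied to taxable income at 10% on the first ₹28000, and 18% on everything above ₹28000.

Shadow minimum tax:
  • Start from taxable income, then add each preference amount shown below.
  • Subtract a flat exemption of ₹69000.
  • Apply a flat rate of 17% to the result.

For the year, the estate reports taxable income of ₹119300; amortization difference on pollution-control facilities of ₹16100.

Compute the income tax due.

Shadow minimum tax:
  Adjusted income: ₹119300 + ₹16100 = ₹135400
  Less exemption ₹69000 → base ₹66400
  ₹66400 × 17% = ₹11288

Regular tax:
  ₹28000 × 10% = ₹2800
  ₹91300 × 18% = ₹16434
  → ₹19234

₹19234 > ₹11288, so the regular tax governs.

₹19234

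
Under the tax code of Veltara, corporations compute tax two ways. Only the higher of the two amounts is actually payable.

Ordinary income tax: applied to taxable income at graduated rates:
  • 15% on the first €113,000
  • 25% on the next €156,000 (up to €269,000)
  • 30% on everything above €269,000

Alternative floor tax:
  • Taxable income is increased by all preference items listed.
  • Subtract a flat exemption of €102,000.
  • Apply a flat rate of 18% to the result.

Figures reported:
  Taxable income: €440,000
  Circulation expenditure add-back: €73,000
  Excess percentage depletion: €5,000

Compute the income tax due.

€107,250

Ordinary income tax:
  €113,000 × 15% = €16,950
  €156,000 × 25% = €39,000
  €171,000 × 30% = €51,300
  → €107,250

Alternative floor tax:
  Adjusted income: €440,000 + €73,000 + €5,000 = €518,000
  Less exemption €102,000 → base €416,000
  €416,000 × 18% = €74,880

€107,250 > €74,880, so the ordinary income tax governs.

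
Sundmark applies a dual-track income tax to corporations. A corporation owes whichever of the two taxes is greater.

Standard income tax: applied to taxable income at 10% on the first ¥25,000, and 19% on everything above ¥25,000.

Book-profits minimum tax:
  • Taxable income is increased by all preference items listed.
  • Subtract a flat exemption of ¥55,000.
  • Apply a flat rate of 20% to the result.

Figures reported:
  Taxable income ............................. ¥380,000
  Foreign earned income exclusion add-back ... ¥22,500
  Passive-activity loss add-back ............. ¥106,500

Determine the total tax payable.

Standard income tax:
  ¥25,000 × 10% = ¥2,500
  ¥355,000 × 19% = ¥67,450
  → ¥69,950

Book-profits minimum tax:
  Adjusted income: ¥380,000 + ¥22,500 + ¥106,500 = ¥509,000
  Less exemption ¥55,000 → base ¥454,000
  ¥454,000 × 20% = ¥90,800

¥90,800 > ¥69,950, so the book-profits minimum tax is the binding amount.

¥90,800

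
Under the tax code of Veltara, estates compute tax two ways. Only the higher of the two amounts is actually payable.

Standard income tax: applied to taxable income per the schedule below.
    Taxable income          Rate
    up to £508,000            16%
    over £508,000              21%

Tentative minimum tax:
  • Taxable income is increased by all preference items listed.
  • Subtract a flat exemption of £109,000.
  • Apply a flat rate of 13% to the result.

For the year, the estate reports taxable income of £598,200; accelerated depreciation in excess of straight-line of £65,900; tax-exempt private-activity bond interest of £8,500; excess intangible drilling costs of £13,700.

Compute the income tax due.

£100,222

Standard income tax:
  £508,000 × 16% = £81,280
  £90,200 × 21% = £18,942
  → £100,222

Tentative minimum tax:
  Adjusted income: £598,200 + £65,900 + £8,500 + £13,700 = £686,300
  Less exemption £109,000 → base £577,300
  £577,300 × 13% = £75,049

£100,222 > £75,049, so the standard income tax governs.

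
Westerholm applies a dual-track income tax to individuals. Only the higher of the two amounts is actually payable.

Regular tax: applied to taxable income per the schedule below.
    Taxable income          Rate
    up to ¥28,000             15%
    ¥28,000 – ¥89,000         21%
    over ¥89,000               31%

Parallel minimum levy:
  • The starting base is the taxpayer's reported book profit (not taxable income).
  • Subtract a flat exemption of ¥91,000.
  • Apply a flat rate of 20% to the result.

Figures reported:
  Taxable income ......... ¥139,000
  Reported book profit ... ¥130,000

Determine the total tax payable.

¥32,510

Regular tax:
  ¥28,000 × 15% = ¥4,200
  ¥61,000 × 21% = ¥12,810
  ¥50,000 × 31% = ¥15,500
  → ¥32,510

Parallel minimum levy:
  Base (reported book profit): ¥130,000
  Less exemption ¥91,000 → base ¥39,000
  ¥39,000 × 20% = ¥7,800

¥32,510 > ¥7,800, so the regular tax governs.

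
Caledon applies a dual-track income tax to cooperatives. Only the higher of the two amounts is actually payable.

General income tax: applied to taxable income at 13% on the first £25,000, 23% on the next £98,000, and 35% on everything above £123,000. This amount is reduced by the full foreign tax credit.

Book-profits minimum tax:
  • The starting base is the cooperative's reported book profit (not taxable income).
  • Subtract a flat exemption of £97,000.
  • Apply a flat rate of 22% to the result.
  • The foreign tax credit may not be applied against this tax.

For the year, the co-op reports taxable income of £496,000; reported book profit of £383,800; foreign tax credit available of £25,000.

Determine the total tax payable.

General income tax:
  £25,000 × 13% = £3,250
  £98,000 × 23% = £22,540
  £373,000 × 35% = £130,550
  → £156,340
  Less foreign tax credit £25,000 → £131,340

Book-profits minimum tax:
  Base (reported book profit): £383,800
  Less exemption £97,000 → base £286,800
  £286,800 × 22% = £63,096

£131,340 > £63,096, so the general income tax governs.

£131,340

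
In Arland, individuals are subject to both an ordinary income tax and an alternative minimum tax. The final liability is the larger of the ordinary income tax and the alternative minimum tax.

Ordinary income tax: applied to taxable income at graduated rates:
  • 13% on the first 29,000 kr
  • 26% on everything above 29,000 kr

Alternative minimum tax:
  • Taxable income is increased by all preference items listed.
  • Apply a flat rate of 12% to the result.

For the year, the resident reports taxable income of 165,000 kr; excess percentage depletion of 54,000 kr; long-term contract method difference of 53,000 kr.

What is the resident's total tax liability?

39,130 kr

Ordinary income tax:
  29,000 kr × 13% = 3,770 kr
  136,000 kr × 26% = 35,360 kr
  → 39,130 kr

Alternative minimum tax:
  Adjusted income: 165,000 kr + 54,000 kr + 53,000 kr = 272,000 kr
  272,000 kr × 12% = 32,640 kr

39,130 kr > 32,640 kr, so the ordinary income tax governs.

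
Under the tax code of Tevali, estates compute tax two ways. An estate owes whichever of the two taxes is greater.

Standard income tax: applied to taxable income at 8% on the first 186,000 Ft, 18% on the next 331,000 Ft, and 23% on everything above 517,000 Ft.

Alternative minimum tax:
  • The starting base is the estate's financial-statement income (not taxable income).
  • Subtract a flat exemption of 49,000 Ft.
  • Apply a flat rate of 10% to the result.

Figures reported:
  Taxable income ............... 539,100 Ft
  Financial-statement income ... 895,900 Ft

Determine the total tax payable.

Alternative minimum tax:
  Base (financial-statement income): 895,900 Ft
  Less exemption 49,000 Ft → base 846,900 Ft
  846,900 Ft × 10% = 84,690 Ft

Standard income tax:
  186,000 Ft × 8% = 14,880 Ft
  331,000 Ft × 18% = 59,580 Ft
  22,100 Ft × 23% = 5,083 Ft
  → 79,543 Ft

84,690 Ft > 79,543 Ft, so the alternative minimum tax is the binding amount.

84,690 Ft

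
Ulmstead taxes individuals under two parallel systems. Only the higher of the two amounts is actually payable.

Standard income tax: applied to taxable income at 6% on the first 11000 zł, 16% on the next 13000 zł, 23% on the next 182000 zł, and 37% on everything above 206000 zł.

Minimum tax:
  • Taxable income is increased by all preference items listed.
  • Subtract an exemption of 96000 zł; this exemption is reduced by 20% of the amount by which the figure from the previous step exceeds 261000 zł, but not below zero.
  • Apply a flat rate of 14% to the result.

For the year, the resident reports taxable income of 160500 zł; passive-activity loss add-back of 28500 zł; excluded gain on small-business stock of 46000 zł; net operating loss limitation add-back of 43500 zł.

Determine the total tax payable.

Minimum tax:
  Adjusted income: 160500 zł + 28500 zł + 46000 zł + 43500 zł = 278500 zł
  Exemption: 96000 zł − 20% × (278500 zł − 261000 zł) = 96000 zł − 3500 zł = 92500 zł
  Base: 278500 zł − 92500 zł = 186000 zł
  186000 zł × 14% = 26040 zł

Standard income tax:
  11000 zł × 6% = 660 zł
  13000 zł × 16% = 2080 zł
  136500 zł × 23% = 31395 zł
  → 34135 zł

34135 zł > 26040 zł, so the standard income tax governs.

34135 zł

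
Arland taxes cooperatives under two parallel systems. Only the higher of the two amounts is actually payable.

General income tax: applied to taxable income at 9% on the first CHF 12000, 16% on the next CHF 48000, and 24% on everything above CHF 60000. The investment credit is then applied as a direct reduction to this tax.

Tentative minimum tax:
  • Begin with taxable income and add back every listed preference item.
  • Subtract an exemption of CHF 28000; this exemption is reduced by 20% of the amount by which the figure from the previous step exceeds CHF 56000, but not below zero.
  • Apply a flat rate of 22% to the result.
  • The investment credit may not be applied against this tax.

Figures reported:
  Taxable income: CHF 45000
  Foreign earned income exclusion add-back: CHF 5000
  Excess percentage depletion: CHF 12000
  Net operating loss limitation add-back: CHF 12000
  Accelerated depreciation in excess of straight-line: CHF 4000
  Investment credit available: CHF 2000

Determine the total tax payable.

CHF 11968

General income tax:
  CHF 12000 × 9% = CHF 1080
  CHF 33000 × 16% = CHF 5280
  → CHF 6360
  Less investment credit CHF 2000 → CHF 4360

Tentative minimum tax:
  Adjusted income: CHF 45000 + CHF 5000 + CHF 12000 + CHF 12000 + CHF 4000 = CHF 78000
  Exemption: CHF 28000 − 20% × (CHF 78000 − CHF 56000) = CHF 28000 − CHF 4400 = CHF 23600
  Base: CHF 78000 − CHF 23600 = CHF 54400
  CHF 54400 × 22% = CHF 11968

CHF 11968 > CHF 4360, so the tentative minimum tax is the binding amount.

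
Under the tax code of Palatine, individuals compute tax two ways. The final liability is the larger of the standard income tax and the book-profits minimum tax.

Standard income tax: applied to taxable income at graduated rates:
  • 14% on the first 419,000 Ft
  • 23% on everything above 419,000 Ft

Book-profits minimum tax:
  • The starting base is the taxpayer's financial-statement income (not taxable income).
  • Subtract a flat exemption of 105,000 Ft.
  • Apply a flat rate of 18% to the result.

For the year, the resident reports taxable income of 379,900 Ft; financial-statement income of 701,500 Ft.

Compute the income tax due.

107,370 Ft

Book-profits minimum tax:
  Base (financial-statement income): 701,500 Ft
  Less exemption 105,000 Ft → base 596,500 Ft
  596,500 Ft × 18% = 107,370 Ft

Standard income tax:
  379,900 Ft × 14% = 53,186 Ft

107,370 Ft > 53,186 Ft, so the book-profits minimum tax is the binding amount.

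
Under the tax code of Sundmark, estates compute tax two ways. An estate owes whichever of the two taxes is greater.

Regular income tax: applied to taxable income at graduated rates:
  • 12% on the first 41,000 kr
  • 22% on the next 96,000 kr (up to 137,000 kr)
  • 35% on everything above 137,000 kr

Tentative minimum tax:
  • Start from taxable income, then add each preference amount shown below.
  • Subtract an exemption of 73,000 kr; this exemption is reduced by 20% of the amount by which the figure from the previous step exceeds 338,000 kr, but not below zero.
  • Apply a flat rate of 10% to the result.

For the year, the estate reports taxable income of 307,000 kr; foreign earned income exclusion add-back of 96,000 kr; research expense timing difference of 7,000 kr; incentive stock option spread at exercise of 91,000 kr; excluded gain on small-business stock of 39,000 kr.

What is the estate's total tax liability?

85,540 kr

Tentative minimum tax:
  Adjusted income: 307,000 kr + 96,000 kr + 7,000 kr + 91,000 kr + 39,000 kr = 540,000 kr
  Exemption: 73,000 kr − 20% × (540,000 kr − 338,000 kr) = 73,000 kr − 40,400 kr = 32,600 kr
  Base: 540,000 kr − 32,600 kr = 507,400 kr
  507,400 kr × 10% = 50,740 kr

Regular income tax:
  41,000 kr × 12% = 4,920 kr
  96,000 kr × 22% = 21,120 kr
  170,000 kr × 35% = 59,500 kr
  → 85,540 kr

85,540 kr > 50,740 kr, so the regular income tax governs.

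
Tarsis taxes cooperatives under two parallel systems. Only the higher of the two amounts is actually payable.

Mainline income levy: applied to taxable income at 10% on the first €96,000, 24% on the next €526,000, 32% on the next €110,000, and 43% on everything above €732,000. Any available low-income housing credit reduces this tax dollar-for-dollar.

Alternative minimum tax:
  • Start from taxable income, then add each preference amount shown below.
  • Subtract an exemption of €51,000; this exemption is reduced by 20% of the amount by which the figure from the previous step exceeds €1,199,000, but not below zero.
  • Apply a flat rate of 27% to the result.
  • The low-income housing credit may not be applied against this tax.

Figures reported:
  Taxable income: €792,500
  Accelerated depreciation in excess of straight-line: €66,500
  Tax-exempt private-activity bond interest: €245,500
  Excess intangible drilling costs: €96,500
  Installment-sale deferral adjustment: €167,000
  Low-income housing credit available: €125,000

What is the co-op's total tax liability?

Mainline income levy:
  €96,000 × 10% = €9,600
  €526,000 × 24% = €126,240
  €110,000 × 32% = €35,200
  €60,500 × 43% = €26,015
  → €197,055
  Less low-income housing credit €125,000 → €72,055

Alternative minimum tax:
  Adjusted income: €792,500 + €66,500 + €245,500 + €96,500 + €167,000 = €1,368,000
  Exemption: €51,000 − 20% × (€1,368,000 − €1,199,000) = €51,000 − €33,800 = €17,200
  Base: €1,368,000 − €17,200 = €1,350,800
  €1,350,800 × 27% = €364,716

€364,716 > €72,055, so the alternative minimum tax is the binding amount.

€364,716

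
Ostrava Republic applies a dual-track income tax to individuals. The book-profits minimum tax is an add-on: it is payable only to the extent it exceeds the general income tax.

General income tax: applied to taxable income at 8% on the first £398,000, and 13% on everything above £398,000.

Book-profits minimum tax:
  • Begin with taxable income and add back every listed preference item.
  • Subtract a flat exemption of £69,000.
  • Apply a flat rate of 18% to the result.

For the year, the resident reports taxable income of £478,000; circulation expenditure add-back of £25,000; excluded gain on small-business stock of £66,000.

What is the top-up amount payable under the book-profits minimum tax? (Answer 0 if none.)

General income tax:
  £398,000 × 8% = £31,840
  £80,000 × 13% = £10,400
  → £42,240

Book-profits minimum tax:
  Adjusted income: £478,000 + £25,000 + £66,000 = £569,000
  Less exemption £69,000 → base £500,000
  £500,000 × 18% = £90,000

Excess of book-profits minimum tax over general income tax: £90,000 − £42,240 = £47,760.

£47,760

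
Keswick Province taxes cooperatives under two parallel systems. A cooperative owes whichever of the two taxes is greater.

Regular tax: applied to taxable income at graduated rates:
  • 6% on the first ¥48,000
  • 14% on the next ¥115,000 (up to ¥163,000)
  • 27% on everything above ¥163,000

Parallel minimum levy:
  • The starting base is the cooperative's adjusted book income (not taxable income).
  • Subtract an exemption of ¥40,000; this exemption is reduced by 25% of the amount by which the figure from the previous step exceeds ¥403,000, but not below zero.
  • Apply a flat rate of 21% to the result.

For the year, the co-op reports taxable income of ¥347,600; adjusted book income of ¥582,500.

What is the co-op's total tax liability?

¥122,325

Regular tax:
  ¥48,000 × 6% = ¥2,880
  ¥115,000 × 14% = ¥16,100
  ¥184,600 × 27% = ¥49,842
  → ¥68,822

Parallel minimum levy:
  Base (adjusted book income): ¥582,500
  Exemption: 25% × (¥582,500 − ¥403,000) = ¥44,875 ≥ ¥40,000, so the exemption is fully phased out
  Base: ¥582,500 − ¥0 = ¥582,500
  ¥582,500 × 21% = ¥122,325

¥122,325 > ¥68,822, so the parallel minimum levy is the binding amount.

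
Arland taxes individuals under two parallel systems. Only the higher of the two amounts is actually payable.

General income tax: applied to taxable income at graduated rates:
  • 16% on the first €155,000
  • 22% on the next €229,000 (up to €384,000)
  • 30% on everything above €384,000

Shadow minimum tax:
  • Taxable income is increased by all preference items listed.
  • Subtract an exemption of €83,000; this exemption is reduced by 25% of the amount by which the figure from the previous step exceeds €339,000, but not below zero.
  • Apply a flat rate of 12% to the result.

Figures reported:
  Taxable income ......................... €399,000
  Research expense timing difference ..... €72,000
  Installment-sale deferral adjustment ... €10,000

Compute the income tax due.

Shadow minimum tax:
  Adjusted income: €399,000 + €72,000 + €10,000 = €481,000
  Exemption: €83,000 − 25% × (€481,000 − €339,000) = €83,000 − €35,500 = €47,500
  Base: €481,000 − €47,500 = €433,500
  €433,500 × 12% = €52,020

General income tax:
  €155,000 × 16% = €24,800
  €229,000 × 22% = €50,380
  €15,000 × 30% = €4,500
  → €79,680

€79,680 > €52,020, so the general income tax governs.

€79,680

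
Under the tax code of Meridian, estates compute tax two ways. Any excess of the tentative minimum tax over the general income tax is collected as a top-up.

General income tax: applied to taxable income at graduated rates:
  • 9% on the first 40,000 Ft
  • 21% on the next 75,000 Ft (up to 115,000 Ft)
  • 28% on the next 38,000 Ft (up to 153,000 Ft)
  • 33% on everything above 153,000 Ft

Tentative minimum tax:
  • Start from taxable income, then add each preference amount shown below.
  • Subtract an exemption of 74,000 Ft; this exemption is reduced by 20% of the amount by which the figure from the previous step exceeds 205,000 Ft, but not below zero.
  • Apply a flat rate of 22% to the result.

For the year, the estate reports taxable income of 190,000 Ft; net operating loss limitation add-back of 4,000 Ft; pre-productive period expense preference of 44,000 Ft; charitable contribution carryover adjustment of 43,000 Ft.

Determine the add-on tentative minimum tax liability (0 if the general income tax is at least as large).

General income tax:
  40,000 Ft × 9% = 3,600 Ft
  75,000 Ft × 21% = 15,750 Ft
  38,000 Ft × 28% = 10,640 Ft
  37,000 Ft × 33% = 12,210 Ft
  → 42,200 Ft

Tentative minimum tax:
  Adjusted income: 190,000 Ft + 4,000 Ft + 44,000 Ft + 43,000 Ft = 281,000 Ft
  Exemption: 74,000 Ft − 20% × (281,000 Ft − 205,000 Ft) = 74,000 Ft − 15,200 Ft = 58,800 Ft
  Base: 281,000 Ft − 58,800 Ft = 222,200 Ft
  222,200 Ft × 22% = 48,884 Ft

Excess of tentative minimum tax over general income tax: 48,884 Ft − 42,200 Ft = 6,684 Ft.

6,684 Ft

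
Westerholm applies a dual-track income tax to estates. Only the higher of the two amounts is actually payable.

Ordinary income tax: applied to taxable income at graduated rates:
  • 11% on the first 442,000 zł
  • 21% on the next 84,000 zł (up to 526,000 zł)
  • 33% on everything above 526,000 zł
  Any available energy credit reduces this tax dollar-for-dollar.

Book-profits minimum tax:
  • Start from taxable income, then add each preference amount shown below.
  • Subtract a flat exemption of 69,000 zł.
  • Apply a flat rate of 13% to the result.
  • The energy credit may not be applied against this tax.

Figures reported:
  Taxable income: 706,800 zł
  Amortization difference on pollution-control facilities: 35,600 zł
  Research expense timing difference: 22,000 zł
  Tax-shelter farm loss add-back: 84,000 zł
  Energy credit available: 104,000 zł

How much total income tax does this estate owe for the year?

101,322 zł

Ordinary income tax:
  442,000 zł × 11% = 48,620 zł
  84,000 zł × 21% = 17,640 zł
  180,800 zł × 33% = 59,664 zł
  → 125,924 zł
  Less energy credit 104,000 zł → 21,924 zł

Book-profits minimum tax:
  Adjusted income: 706,800 zł + 35,600 zł + 22,000 zł + 84,000 zł = 848,400 zł
  Less exemption 69,000 zł → base 779,400 zł
  779,400 zł × 13% = 101,322 zł

101,322 zł > 21,924 zł, so the book-profits minimum tax is the binding amount.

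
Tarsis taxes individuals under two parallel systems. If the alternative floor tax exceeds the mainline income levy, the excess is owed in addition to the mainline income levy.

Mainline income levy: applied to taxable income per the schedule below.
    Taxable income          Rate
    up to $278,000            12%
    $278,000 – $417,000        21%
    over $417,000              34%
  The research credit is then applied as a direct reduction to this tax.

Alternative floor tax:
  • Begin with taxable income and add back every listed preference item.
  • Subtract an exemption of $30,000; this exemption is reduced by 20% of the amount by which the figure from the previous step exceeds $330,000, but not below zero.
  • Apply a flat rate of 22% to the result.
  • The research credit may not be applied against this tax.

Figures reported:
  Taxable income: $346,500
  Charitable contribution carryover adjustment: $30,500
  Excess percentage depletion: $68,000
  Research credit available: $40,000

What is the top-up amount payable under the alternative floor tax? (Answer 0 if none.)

$88,615

Mainline income levy:
  $278,000 × 12% = $33,360
  $68,500 × 21% = $14,385
  → $47,745
  Less research credit $40,000 → $7,745

Alternative floor tax:
  Adjusted income: $346,500 + $30,500 + $68,000 = $445,000
  Exemption: $30,000 − 20% × ($445,000 − $330,000) = $30,000 − $23,000 = $7,000
  Base: $445,000 − $7,000 = $438,000
  $438,000 × 22% = $96,360

Excess of alternative floor tax over mainline income levy: $96,360 − $7,745 = $88,615.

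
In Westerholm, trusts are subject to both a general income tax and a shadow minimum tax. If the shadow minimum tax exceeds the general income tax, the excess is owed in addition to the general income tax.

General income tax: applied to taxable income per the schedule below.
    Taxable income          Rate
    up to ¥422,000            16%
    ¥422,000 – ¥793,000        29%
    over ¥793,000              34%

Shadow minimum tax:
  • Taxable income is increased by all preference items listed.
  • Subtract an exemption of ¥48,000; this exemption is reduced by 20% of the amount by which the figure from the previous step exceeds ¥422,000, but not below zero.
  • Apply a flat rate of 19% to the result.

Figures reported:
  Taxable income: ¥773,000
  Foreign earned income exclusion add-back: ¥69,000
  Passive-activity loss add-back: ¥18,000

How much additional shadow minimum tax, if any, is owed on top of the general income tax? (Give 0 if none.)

¥0

Shadow minimum tax:
  Adjusted income: ¥773,000 + ¥69,000 + ¥18,000 = ¥860,000
  Exemption: 20% × (¥860,000 − ¥422,000) = ¥87,600 ≥ ¥48,000, so the exemption is fully phased out
  Base: ¥860,000 − ¥0 = ¥860,000
  ¥860,000 × 19% = ¥163,400

General income tax:
  ¥422,000 × 16% = ¥67,520
  ¥351,000 × 29% = ¥101,790
  → ¥169,310

¥163,400 ≤ ¥169,310, so no add-on is due.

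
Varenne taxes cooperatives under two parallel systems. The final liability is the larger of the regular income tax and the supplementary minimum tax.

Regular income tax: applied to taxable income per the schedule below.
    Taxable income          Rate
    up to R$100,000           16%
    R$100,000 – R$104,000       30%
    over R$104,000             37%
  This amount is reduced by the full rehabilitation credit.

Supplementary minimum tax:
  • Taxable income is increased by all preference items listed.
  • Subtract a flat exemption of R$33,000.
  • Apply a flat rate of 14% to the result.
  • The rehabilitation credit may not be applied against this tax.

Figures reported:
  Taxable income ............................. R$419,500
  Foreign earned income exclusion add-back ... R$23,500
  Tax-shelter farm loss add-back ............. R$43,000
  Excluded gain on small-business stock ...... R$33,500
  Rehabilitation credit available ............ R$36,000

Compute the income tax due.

R$97,935

Supplementary minimum tax:
  Adjusted income: R$419,500 + R$23,500 + R$43,000 + R$33,500 = R$519,500
  Less exemption R$33,000 → base R$486,500
  R$486,500 × 14% = R$68,110

Regular income tax:
  R$100,000 × 16% = R$16,000
  R$4,000 × 30% = R$1,200
  R$315,500 × 37% = R$116,735
  → R$133,935
  Less rehabilitation credit R$36,000 → R$97,935

R$97,935 > R$68,110, so the regular income tax governs.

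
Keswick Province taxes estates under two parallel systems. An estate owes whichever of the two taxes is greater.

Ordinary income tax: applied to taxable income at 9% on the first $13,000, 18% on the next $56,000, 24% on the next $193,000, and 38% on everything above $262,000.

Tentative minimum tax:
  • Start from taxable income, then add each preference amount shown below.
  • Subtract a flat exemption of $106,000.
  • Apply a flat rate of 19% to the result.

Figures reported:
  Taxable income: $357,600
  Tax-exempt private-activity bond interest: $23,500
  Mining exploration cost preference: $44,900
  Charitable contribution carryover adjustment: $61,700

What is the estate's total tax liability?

Ordinary income tax:
  $13,000 × 9% = $1,170
  $56,000 × 18% = $10,080
  $193,000 × 24% = $46,320
  $95,600 × 38% = $36,328
  → $93,898

Tentative minimum tax:
  Adjusted income: $357,600 + $23,500 + $44,900 + $61,700 = $487,700
  Less exemption $106,000 → base $381,700
  $381,700 × 19% = $72,523

$93,898 > $72,523, so the ordinary income tax governs.

$93,898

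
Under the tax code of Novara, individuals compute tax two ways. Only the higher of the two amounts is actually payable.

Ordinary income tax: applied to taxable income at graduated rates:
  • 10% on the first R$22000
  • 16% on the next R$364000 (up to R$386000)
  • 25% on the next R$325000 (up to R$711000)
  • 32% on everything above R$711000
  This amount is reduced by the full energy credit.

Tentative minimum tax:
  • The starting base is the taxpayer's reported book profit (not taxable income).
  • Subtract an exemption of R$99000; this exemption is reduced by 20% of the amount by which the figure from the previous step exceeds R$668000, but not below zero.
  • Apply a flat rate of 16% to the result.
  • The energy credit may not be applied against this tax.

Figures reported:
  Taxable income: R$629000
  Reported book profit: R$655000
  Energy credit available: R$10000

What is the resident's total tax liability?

R$111190

Tentative minimum tax:
  Base (reported book profit): R$655000
  Exemption: R$655000 ≤ R$668000, so full R$99000 applies
  Base: R$655000 − R$99000 = R$556000
  R$556000 × 16% = R$88960

Ordinary income tax:
  R$22000 × 10% = R$2200
  R$364000 × 16% = R$58240
  R$243000 × 25% = R$60750
  → R$121190
  Less energy credit R$10000 → R$111190

R$111190 > R$88960, so the ordinary income tax governs.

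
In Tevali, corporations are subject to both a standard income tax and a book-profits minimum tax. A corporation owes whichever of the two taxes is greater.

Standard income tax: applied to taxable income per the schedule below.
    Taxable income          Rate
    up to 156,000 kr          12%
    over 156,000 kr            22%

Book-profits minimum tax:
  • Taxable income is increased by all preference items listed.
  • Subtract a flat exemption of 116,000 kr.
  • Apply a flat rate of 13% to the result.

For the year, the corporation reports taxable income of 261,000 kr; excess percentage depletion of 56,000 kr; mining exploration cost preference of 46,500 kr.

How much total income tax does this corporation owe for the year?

41,820 kr

Book-profits minimum tax:
  Adjusted income: 261,000 kr + 56,000 kr + 46,500 kr = 363,500 kr
  Less exemption 116,000 kr → base 247,500 kr
  247,500 kr × 13% = 32,175 kr

Standard income tax:
  156,000 kr × 12% = 18,720 kr
  105,000 kr × 22% = 23,100 kr
  → 41,820 kr

41,820 kr > 32,175 kr, so the standard income tax governs.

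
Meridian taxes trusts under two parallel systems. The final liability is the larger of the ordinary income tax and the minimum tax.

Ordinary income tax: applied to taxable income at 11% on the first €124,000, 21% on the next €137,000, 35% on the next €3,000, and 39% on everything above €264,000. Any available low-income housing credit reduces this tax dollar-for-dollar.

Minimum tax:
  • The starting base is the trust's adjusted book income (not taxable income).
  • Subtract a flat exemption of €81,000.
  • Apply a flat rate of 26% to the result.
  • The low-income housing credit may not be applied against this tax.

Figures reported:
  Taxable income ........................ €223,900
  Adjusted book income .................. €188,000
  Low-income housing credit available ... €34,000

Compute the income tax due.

€27,820

Minimum tax:
  Base (adjusted book income): €188,000
  Less exemption €81,000 → base €107,000
  €107,000 × 26% = €27,820

Ordinary income tax:
  €124,000 × 11% = €13,640
  €99,900 × 21% = €20,979
  → €34,619
  Less low-income housing credit €34,000 → €619

€27,820 > €619, so the minimum tax is the binding amount.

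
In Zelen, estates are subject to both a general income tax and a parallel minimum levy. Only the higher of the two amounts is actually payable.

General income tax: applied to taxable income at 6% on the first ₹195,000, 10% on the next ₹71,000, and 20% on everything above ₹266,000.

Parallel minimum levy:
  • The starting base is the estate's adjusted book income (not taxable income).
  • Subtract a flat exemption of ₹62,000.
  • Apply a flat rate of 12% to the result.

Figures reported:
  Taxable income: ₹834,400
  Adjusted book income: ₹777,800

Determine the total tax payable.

₹132,480

General income tax:
  ₹195,000 × 6% = ₹11,700
  ₹71,000 × 10% = ₹7,100
  ₹568,400 × 20% = ₹113,680
  → ₹132,480

Parallel minimum levy:
  Base (adjusted book income): ₹777,800
  Less exemption ₹62,000 → base ₹715,800
  ₹715,800 × 12% = ₹85,896

₹132,480 > ₹85,896, so the general income tax governs.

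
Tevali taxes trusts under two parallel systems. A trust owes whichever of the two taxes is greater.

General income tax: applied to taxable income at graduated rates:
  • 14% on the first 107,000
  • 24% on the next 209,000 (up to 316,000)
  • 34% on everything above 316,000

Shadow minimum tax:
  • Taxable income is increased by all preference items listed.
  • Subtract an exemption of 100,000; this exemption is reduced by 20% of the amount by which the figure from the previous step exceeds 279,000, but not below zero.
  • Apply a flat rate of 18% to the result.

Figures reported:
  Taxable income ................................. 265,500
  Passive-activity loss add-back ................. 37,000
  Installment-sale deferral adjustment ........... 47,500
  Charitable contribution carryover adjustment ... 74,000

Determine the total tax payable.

63,540

General income tax:
  107,000 × 14% = 14,980
  158,500 × 24% = 38,040
  → 53,020

Shadow minimum tax:
  Adjusted income: 265,500 + 37,000 + 47,500 + 74,000 = 424,000
  Exemption: 100,000 − 20% × (424,000 − 279,000) = 100,000 − 29,000 = 71,000
  Base: 424,000 − 71,000 = 353,000
  353,000 × 18% = 63,540

63,540 > 53,020, so the shadow minimum tax is the binding amount.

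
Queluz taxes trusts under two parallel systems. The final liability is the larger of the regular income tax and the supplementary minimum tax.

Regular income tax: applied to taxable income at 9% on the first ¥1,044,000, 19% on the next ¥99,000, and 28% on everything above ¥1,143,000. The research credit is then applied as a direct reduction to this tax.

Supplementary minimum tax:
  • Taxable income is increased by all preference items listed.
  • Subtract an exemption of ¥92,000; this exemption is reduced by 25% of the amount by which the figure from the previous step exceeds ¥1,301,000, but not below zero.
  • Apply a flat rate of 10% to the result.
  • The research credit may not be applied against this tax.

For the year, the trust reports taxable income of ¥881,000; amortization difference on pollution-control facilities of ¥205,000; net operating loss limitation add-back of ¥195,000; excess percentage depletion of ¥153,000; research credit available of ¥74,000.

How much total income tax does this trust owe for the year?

¥137,525

Regular income tax:
  ¥881,000 × 9% = ¥79,290
  Less research credit ¥74,000 → ¥5,290

Supplementary minimum tax:
  Adjusted income: ¥881,000 + ¥205,000 + ¥195,000 + ¥153,000 = ¥1,434,000
  Exemption: ¥92,000 − 25% × (¥1,434,000 − ¥1,301,000) = ¥92,000 − ¥33,250 = ¥58,750
  Base: ¥1,434,000 − ¥58,750 = ¥1,375,250
  ¥1,375,250 × 10% = ¥137,525

¥137,525 > ¥5,290, so the supplementary minimum tax is the binding amount.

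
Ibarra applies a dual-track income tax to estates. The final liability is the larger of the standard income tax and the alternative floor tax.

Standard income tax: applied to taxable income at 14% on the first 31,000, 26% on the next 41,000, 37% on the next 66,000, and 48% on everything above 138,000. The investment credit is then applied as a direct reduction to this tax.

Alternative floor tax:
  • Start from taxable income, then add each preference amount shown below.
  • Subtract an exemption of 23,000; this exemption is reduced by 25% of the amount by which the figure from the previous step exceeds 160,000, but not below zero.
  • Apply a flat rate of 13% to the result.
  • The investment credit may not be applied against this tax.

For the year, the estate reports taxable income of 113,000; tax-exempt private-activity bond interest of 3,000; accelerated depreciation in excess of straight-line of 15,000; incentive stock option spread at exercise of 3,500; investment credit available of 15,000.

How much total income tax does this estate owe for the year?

Alternative floor tax:
  Adjusted income: 113,000 + 3,000 + 15,000 + 3,500 = 134,500
  Exemption: 134,500 ≤ 160,000, so full 23,000 applies
  Base: 134,500 − 23,000 = 111,500
  111,500 × 13% = 14,495

Standard income tax:
  31,000 × 14% = 4,340
  41,000 × 26% = 10,660
  41,000 × 37% = 15,170
  → 30,170
  Less investment credit 15,000 → 15,170

15,170 > 14,495, so the standard income tax governs.

15,170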